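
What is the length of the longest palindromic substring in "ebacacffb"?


Input: "ebacacffb"
Checking substrings for palindromes:
  [2:5] "aca" (len 3) => palindrome
  [3:6] "cac" (len 3) => palindrome
  [6:8] "ff" (len 2) => palindrome
Longest palindromic substring: "aca" with length 3

3


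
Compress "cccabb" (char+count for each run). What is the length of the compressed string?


Input: cccabb
Runs:
  'c' x 3 => "c3"
  'a' x 1 => "a1"
  'b' x 2 => "b2"
Compressed: "c3a1b2"
Compressed length: 6

6


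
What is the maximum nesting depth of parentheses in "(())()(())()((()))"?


Input: "(())()(())()((()))"
Tracking depth:
  Position 0 '(': depth becomes 1
  Position 1 '(': depth becomes 2
  Position 2 ')': depth becomes 1
  Position 3 ')': depth becomes 0
  Position 4 '(': depth becomes 1
  Position 5 ')': depth becomes 0
  Position 6 '(': depth becomes 1
  Position 7 '(': depth becomes 2
  Position 8 ')': depth becomes 1
  Position 9 ')': depth becomes 0
  Position 10 '(': depth becomes 1
  Position 11 ')': depth becomes 0
  Position 12 '(': depth becomes 1
  Position 13 '(': depth becomes 2
  Position 14 '(': depth becomes 3
  Position 15 ')': depth becomes 2
  Position 16 ')': depth becomes 1
  Position 17 ')': depth becomes 0
Maximum depth reached: 3

3


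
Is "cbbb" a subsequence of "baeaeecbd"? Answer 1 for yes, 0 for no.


Check if "cbbb" is a subsequence of "baeaeecbd"
Greedy scan:
  Position 0 ('b'): no match needed
  Position 1 ('a'): no match needed
  Position 2 ('e'): no match needed
  Position 3 ('a'): no match needed
  Position 4 ('e'): no match needed
  Position 5 ('e'): no match needed
  Position 6 ('c'): matches sub[0] = 'c'
  Position 7 ('b'): matches sub[1] = 'b'
  Position 8 ('d'): no match needed
Only matched 2/4 characters => not a subsequence

0


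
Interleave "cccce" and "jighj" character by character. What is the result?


Interleaving "cccce" and "jighj":
  Position 0: 'c' from first, 'j' from second => "cj"
  Position 1: 'c' from first, 'i' from second => "ci"
  Position 2: 'c' from first, 'g' from second => "cg"
  Position 3: 'c' from first, 'h' from second => "ch"
  Position 4: 'e' from first, 'j' from second => "ej"
Result: cjcicgchej

cjcicgchej


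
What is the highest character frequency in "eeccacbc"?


Input: eeccacbc
Character counts:
  'a': 1
  'b': 1
  'c': 4
  'e': 2
Maximum frequency: 4

4


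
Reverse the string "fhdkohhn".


Input: fhdkohhn
Reading characters right to left:
  Position 7: 'n'
  Position 6: 'h'
  Position 5: 'h'
  Position 4: 'o'
  Position 3: 'k'
  Position 2: 'd'
  Position 1: 'h'
  Position 0: 'f'
Reversed: nhhokdhf

nhhokdhf


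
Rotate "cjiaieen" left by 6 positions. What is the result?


Input: "cjiaieen", rotate left by 6
First 6 characters: "cjiaie"
Remaining characters: "en"
Concatenate remaining + first: "en" + "cjiaie" = "encjiaie"

encjiaie


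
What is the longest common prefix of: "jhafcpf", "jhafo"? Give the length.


Words: jhafcpf, jhafo
  Position 0: all 'j' => match
  Position 1: all 'h' => match
  Position 2: all 'a' => match
  Position 3: all 'f' => match
  Position 4: ('c', 'o') => mismatch, stop
LCP = "jhaf" (length 4)

4


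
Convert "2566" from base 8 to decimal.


Input: "2566" in base 8
Positional expansion:
  Digit '2' (value 2) x 8^3 = 1024
  Digit '5' (value 5) x 8^2 = 320
  Digit '6' (value 6) x 8^1 = 48
  Digit '6' (value 6) x 8^0 = 6
Sum = 1398

1398


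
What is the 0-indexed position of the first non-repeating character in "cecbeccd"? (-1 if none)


Input: cecbeccd
Character frequencies:
  'b': 1
  'c': 4
  'd': 1
  'e': 2
Scanning left to right for freq == 1:
  Position 0 ('c'): freq=4, skip
  Position 1 ('e'): freq=2, skip
  Position 2 ('c'): freq=4, skip
  Position 3 ('b'): unique! => answer = 3

3


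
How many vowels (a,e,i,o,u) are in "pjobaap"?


Input: pjobaap
Checking each character:
  'p' at position 0: consonant
  'j' at position 1: consonant
  'o' at position 2: vowel (running total: 1)
  'b' at position 3: consonant
  'a' at position 4: vowel (running total: 2)
  'a' at position 5: vowel (running total: 3)
  'p' at position 6: consonant
Total vowels: 3

3


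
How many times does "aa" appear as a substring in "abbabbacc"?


Searching for "aa" in "abbabbacc"
Scanning each position:
  Position 0: "ab" => no
  Position 1: "bb" => no
  Position 2: "ba" => no
  Position 3: "ab" => no
  Position 4: "bb" => no
  Position 5: "ba" => no
  Position 6: "ac" => no
  Position 7: "cc" => no
Total occurrences: 0

0


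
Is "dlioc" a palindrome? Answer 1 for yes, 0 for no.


Input: dlioc
Reversed: coild
  Compare pos 0 ('d') with pos 4 ('c'): MISMATCH
  Compare pos 1 ('l') with pos 3 ('o'): MISMATCH
Result: not a palindrome

0


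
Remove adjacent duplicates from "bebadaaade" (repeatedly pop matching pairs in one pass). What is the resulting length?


Input: bebadaaade
Stack-based adjacent duplicate removal:
  Read 'b': push. Stack: b
  Read 'e': push. Stack: be
  Read 'b': push. Stack: beb
  Read 'a': push. Stack: beba
  Read 'd': push. Stack: bebad
  Read 'a': push. Stack: bebada
  Read 'a': matches stack top 'a' => pop. Stack: bebad
  Read 'a': push. Stack: bebada
  Read 'd': push. Stack: bebadad
  Read 'e': push. Stack: bebadade
Final stack: "bebadade" (length 8)

8


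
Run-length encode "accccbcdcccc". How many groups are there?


Input: accccbcdcccc
Scanning for consecutive runs:
  Group 1: 'a' x 1 (positions 0-0)
  Group 2: 'c' x 4 (positions 1-4)
  Group 3: 'b' x 1 (positions 5-5)
  Group 4: 'c' x 1 (positions 6-6)
  Group 5: 'd' x 1 (positions 7-7)
  Group 6: 'c' x 4 (positions 8-11)
Total groups: 6

6


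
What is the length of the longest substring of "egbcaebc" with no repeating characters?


Input: "egbcaebc"
Sliding window (track last position of each char):
  Position 0 ('e'): window [0,0] length 1 -- new best
  Position 1 ('g'): window [0,1] length 2 -- new best
  Position 2 ('b'): window [0,2] length 3 -- new best
  Position 3 ('c'): window [0,3] length 4 -- new best
  Position 4 ('a'): window [0,4] length 5 -- new best
  Position 5 ('e'): repeat (last at 0), move window start to 1
  Position 5 ('e'): window [1,5] length 5
  Position 6 ('b'): repeat (last at 2), move window start to 3
  Position 6 ('b'): window [3,6] length 4
  Position 7 ('c'): repeat (last at 3), move window start to 4
  Position 7 ('c'): window [4,7] length 4
Longest substring with no repeats: "egbca" with length 5

5


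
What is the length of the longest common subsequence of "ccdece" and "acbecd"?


LCS of "ccdece" and "acbecd"
DP table:
           a    c    b    e    c    d
      0    0    0    0    0    0    0
  c   0    0    1    1    1    1    1
  c   0    0    1    1    1    2    2
  d   0    0    1    1    1    2    3
  e   0    0    1    1    2    2    3
  c   0    0    1    1    2    3    3
  e   0    0    1    1    2    3    3
LCS length = dp[6][6] = 3

3


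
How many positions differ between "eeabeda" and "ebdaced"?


Comparing "eeabeda" and "ebdaced" position by position:
  Position 0: 'e' vs 'e' => same
  Position 1: 'e' vs 'b' => DIFFER
  Position 2: 'a' vs 'd' => DIFFER
  Position 3: 'b' vs 'a' => DIFFER
  Position 4: 'e' vs 'c' => DIFFER
  Position 5: 'd' vs 'e' => DIFFER
  Position 6: 'a' vs 'd' => DIFFER
Positions that differ: 6

6


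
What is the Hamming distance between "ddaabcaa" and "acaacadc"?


Comparing "ddaabcaa" and "acaacadc" position by position:
  Position 0: 'd' vs 'a' => differ
  Position 1: 'd' vs 'c' => differ
  Position 2: 'a' vs 'a' => same
  Position 3: 'a' vs 'a' => same
  Position 4: 'b' vs 'c' => differ
  Position 5: 'c' vs 'a' => differ
  Position 6: 'a' vs 'd' => differ
  Position 7: 'a' vs 'c' => differ
Total differences (Hamming distance): 6

6


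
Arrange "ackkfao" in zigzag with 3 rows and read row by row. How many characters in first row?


Zigzag "ackkfao" into 3 rows:
Placing characters:
  'a' => row 0
  'c' => row 1
  'k' => row 2
  'k' => row 1
  'f' => row 0
  'a' => row 1
  'o' => row 2
Rows:
  Row 0: "af"
  Row 1: "cka"
  Row 2: "ko"
First row length: 2

2


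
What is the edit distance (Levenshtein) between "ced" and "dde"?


Computing edit distance: "ced" -> "dde"
DP table:
           d    d    e
      0    1    2    3
  c   1    1    2    3
  e   2    2    2    2
  d   3    2    2    3
Edit distance = dp[3][3] = 3

3


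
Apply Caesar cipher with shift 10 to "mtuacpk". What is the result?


Caesar cipher: shift "mtuacpk" by 10
  'm' (pos 12) + 10 = pos 22 = 'w'
  't' (pos 19) + 10 = pos 3 = 'd'
  'u' (pos 20) + 10 = pos 4 = 'e'
  'a' (pos 0) + 10 = pos 10 = 'k'
  'c' (pos 2) + 10 = pos 12 = 'm'
  'p' (pos 15) + 10 = pos 25 = 'z'
  'k' (pos 10) + 10 = pos 20 = 'u'
Result: wdekmzu

wdekmzu


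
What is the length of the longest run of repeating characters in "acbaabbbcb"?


Input: "acbaabbbcb"
Scanning for longest run:
  Position 1 ('c'): new char, reset run to 1
  Position 2 ('b'): new char, reset run to 1
  Position 3 ('a'): new char, reset run to 1
  Position 4 ('a'): continues run of 'a', length=2
  Position 5 ('b'): new char, reset run to 1
  Position 6 ('b'): continues run of 'b', length=2
  Position 7 ('b'): continues run of 'b', length=3
  Position 8 ('c'): new char, reset run to 1
  Position 9 ('b'): new char, reset run to 1
Longest run: 'b' with length 3

3


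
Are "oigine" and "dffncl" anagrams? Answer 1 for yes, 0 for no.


Strings: "oigine", "dffncl"
Sorted first:  egiino
Sorted second: cdffln
Differ at position 0: 'e' vs 'c' => not anagrams

0


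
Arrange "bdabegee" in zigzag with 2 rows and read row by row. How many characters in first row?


Zigzag "bdabegee" into 2 rows:
Placing characters:
  'b' => row 0
  'd' => row 1
  'a' => row 0
  'b' => row 1
  'e' => row 0
  'g' => row 1
  'e' => row 0
  'e' => row 1
Rows:
  Row 0: "baee"
  Row 1: "dbge"
First row length: 4

4


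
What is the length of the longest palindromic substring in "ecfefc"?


Input: "ecfefc"
Checking substrings for palindromes:
  [1:6] "cfefc" (len 5) => palindrome
  [2:5] "fef" (len 3) => palindrome
Longest palindromic substring: "cfefc" with length 5

5


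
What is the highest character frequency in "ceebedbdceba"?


Input: ceebedbdceba
Character counts:
  'a': 1
  'b': 3
  'c': 2
  'd': 2
  'e': 4
Maximum frequency: 4

4


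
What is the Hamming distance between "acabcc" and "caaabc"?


Comparing "acabcc" and "caaabc" position by position:
  Position 0: 'a' vs 'c' => differ
  Position 1: 'c' vs 'a' => differ
  Position 2: 'a' vs 'a' => same
  Position 3: 'b' vs 'a' => differ
  Position 4: 'c' vs 'b' => differ
  Position 5: 'c' vs 'c' => same
Total differences (Hamming distance): 4

4


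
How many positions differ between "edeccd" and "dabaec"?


Comparing "edeccd" and "dabaec" position by position:
  Position 0: 'e' vs 'd' => DIFFER
  Position 1: 'd' vs 'a' => DIFFER
  Position 2: 'e' vs 'b' => DIFFER
  Position 3: 'c' vs 'a' => DIFFER
  Position 4: 'c' vs 'e' => DIFFER
  Position 5: 'd' vs 'c' => DIFFER
Positions that differ: 6

6


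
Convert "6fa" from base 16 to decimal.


Input: "6fa" in base 16
Positional expansion:
  Digit '6' (value 6) x 16^2 = 1536
  Digit 'f' (value 15) x 16^1 = 240
  Digit 'a' (value 10) x 16^0 = 10
Sum = 1786

1786


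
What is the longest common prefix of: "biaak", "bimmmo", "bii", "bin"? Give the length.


Words: biaak, bimmmo, bii, bin
  Position 0: all 'b' => match
  Position 1: all 'i' => match
  Position 2: ('a', 'm', 'i', 'n') => mismatch, stop
LCP = "bi" (length 2)

2


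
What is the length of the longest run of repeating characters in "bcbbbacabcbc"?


Input: "bcbbbacabcbc"
Scanning for longest run:
  Position 1 ('c'): new char, reset run to 1
  Position 2 ('b'): new char, reset run to 1
  Position 3 ('b'): continues run of 'b', length=2
  Position 4 ('b'): continues run of 'b', length=3
  Position 5 ('a'): new char, reset run to 1
  Position 6 ('c'): new char, reset run to 1
  Position 7 ('a'): new char, reset run to 1
  Position 8 ('b'): new char, reset run to 1
  Position 9 ('c'): new char, reset run to 1
  Position 10 ('b'): new char, reset run to 1
  Position 11 ('c'): new char, reset run to 1
Longest run: 'b' with length 3

3


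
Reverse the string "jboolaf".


Input: jboolaf
Reading characters right to left:
  Position 6: 'f'
  Position 5: 'a'
  Position 4: 'l'
  Position 3: 'o'
  Position 2: 'o'
  Position 1: 'b'
  Position 0: 'j'
Reversed: faloobj

faloobj


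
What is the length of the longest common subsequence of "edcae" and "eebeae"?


LCS of "edcae" and "eebeae"
DP table:
           e    e    b    e    a    e
      0    0    0    0    0    0    0
  e   0    1    1    1    1    1    1
  d   0    1    1    1    1    1    1
  c   0    1    1    1    1    1    1
  a   0    1    1    1    1    2    2
  e   0    1    2    2    2    2    3
LCS length = dp[5][6] = 3

3


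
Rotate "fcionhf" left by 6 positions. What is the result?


Input: "fcionhf", rotate left by 6
First 6 characters: "fcionh"
Remaining characters: "f"
Concatenate remaining + first: "f" + "fcionh" = "ffcionh"

ffcionh


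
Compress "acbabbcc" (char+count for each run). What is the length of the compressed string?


Input: acbabbcc
Runs:
  'a' x 1 => "a1"
  'c' x 1 => "c1"
  'b' x 1 => "b1"
  'a' x 1 => "a1"
  'b' x 2 => "b2"
  'c' x 2 => "c2"
Compressed: "a1c1b1a1b2c2"
Compressed length: 12

12


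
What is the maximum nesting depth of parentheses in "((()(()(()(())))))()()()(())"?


Input: "((()(()(()(())))))()()()(())"
Tracking depth:
  Position 0 '(': depth becomes 1
  Position 1 '(': depth becomes 2
  Position 2 '(': depth becomes 3
  Position 3 ')': depth becomes 2
  Position 4 '(': depth becomes 3
  Position 5 '(': depth becomes 4
  Position 6 ')': depth becomes 3
  Position 7 '(': depth becomes 4
  Position 8 '(': depth becomes 5
  Position 9 ')': depth becomes 4
  Position 10 '(': depth becomes 5
  Position 11 '(': depth becomes 6
  Position 12 ')': depth becomes 5
  Position 13 ')': depth becomes 4
  Position 14 ')': depth becomes 3
  Position 15 ')': depth becomes 2
  Position 16 ')': depth becomes 1
  Position 17 ')': depth becomes 0
  Position 18 '(': depth becomes 1
  Position 19 ')': depth becomes 0
  Position 20 '(': depth becomes 1
  Position 21 ')': depth becomes 0
  Position 22 '(': depth becomes 1
  Position 23 ')': depth becomes 0
  Position 24 '(': depth becomes 1
  Position 25 '(': depth becomes 2
  Position 26 ')': depth becomes 1
  Position 27 ')': depth becomes 0
Maximum depth reached: 6

6


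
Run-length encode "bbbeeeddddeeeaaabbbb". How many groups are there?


Input: bbbeeeddddeeeaaabbbb
Scanning for consecutive runs:
  Group 1: 'b' x 3 (positions 0-2)
  Group 2: 'e' x 3 (positions 3-5)
  Group 3: 'd' x 4 (positions 6-9)
  Group 4: 'e' x 3 (positions 10-12)
  Group 5: 'a' x 3 (positions 13-15)
  Group 6: 'b' x 4 (positions 16-19)
Total groups: 6

6


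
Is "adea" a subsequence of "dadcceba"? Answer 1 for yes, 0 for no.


Check if "adea" is a subsequence of "dadcceba"
Greedy scan:
  Position 0 ('d'): no match needed
  Position 1 ('a'): matches sub[0] = 'a'
  Position 2 ('d'): matches sub[1] = 'd'
  Position 3 ('c'): no match needed
  Position 4 ('c'): no match needed
  Position 5 ('e'): matches sub[2] = 'e'
  Position 6 ('b'): no match needed
  Position 7 ('a'): matches sub[3] = 'a'
All 4 characters matched => is a subsequence

1


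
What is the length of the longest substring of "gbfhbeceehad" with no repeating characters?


Input: "gbfhbeceehad"
Sliding window (track last position of each char):
  Position 0 ('g'): window [0,0] length 1 -- new best
  Position 1 ('b'): window [0,1] length 2 -- new best
  Position 2 ('f'): window [0,2] length 3 -- new best
  Position 3 ('h'): window [0,3] length 4 -- new best
  Position 4 ('b'): repeat (last at 1), move window start to 2
  Position 4 ('b'): window [2,4] length 3
  Position 5 ('e'): window [2,5] length 4
  Position 6 ('c'): window [2,6] length 5 -- new best
  Position 7 ('e'): repeat (last at 5), move window start to 6
  Position 7 ('e'): window [6,7] length 2
  Position 8 ('e'): repeat (last at 7), move window start to 8
  Position 8 ('e'): window [8,8] length 1
  Position 9 ('h'): window [8,9] length 2
  Position 10 ('a'): window [8,10] length 3
  Position 11 ('d'): window [8,11] length 4
Longest substring with no repeats: "fhbec" with length 5

5


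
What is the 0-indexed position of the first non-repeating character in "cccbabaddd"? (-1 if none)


Input: cccbabaddd
Character frequencies:
  'a': 2
  'b': 2
  'c': 3
  'd': 3
Scanning left to right for freq == 1:
  Position 0 ('c'): freq=3, skip
  Position 1 ('c'): freq=3, skip
  Position 2 ('c'): freq=3, skip
  Position 3 ('b'): freq=2, skip
  Position 4 ('a'): freq=2, skip
  Position 5 ('b'): freq=2, skip
  Position 6 ('a'): freq=2, skip
  Position 7 ('d'): freq=3, skip
  Position 8 ('d'): freq=3, skip
  Position 9 ('d'): freq=3, skip
  No unique character found => answer = -1

-1


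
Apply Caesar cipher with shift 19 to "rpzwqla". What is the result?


Caesar cipher: shift "rpzwqla" by 19
  'r' (pos 17) + 19 = pos 10 = 'k'
  'p' (pos 15) + 19 = pos 8 = 'i'
  'z' (pos 25) + 19 = pos 18 = 's'
  'w' (pos 22) + 19 = pos 15 = 'p'
  'q' (pos 16) + 19 = pos 9 = 'j'
  'l' (pos 11) + 19 = pos 4 = 'e'
  'a' (pos 0) + 19 = pos 19 = 't'
Result: kispjet

kispjet


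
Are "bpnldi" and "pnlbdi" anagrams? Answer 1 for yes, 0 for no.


Strings: "bpnldi", "pnlbdi"
Sorted first:  bdilnp
Sorted second: bdilnp
Sorted forms match => anagrams

1


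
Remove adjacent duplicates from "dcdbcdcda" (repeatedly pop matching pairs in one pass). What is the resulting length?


Input: dcdbcdcda
Stack-based adjacent duplicate removal:
  Read 'd': push. Stack: d
  Read 'c': push. Stack: dc
  Read 'd': push. Stack: dcd
  Read 'b': push. Stack: dcdb
  Read 'c': push. Stack: dcdbc
  Read 'd': push. Stack: dcdbcd
  Read 'c': push. Stack: dcdbcdc
  Read 'd': push. Stack: dcdbcdcd
  Read 'a': push. Stack: dcdbcdcda
Final stack: "dcdbcdcda" (length 9)

9


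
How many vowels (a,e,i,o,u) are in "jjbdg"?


Input: jjbdg
Checking each character:
  'j' at position 0: consonant
  'j' at position 1: consonant
  'b' at position 2: consonant
  'd' at position 3: consonant
  'g' at position 4: consonant
Total vowels: 0

0


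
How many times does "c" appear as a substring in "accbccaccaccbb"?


Searching for "c" in "accbccaccaccbb"
Scanning each position:
  Position 0: "a" => no
  Position 1: "c" => MATCH
  Position 2: "c" => MATCH
  Position 3: "b" => no
  Position 4: "c" => MATCH
  Position 5: "c" => MATCH
  Position 6: "a" => no
  Position 7: "c" => MATCH
  Position 8: "c" => MATCH
  Position 9: "a" => no
  Position 10: "c" => MATCH
  Position 11: "c" => MATCH
  Position 12: "b" => no
  Position 13: "b" => no
Total occurrences: 8

8


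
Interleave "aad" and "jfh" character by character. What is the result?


Interleaving "aad" and "jfh":
  Position 0: 'a' from first, 'j' from second => "aj"
  Position 1: 'a' from first, 'f' from second => "af"
  Position 2: 'd' from first, 'h' from second => "dh"
Result: ajafdh

ajafdh


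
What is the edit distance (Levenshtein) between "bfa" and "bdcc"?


Computing edit distance: "bfa" -> "bdcc"
DP table:
           b    d    c    c
      0    1    2    3    4
  b   1    0    1    2    3
  f   2    1    1    2    3
  a   3    2    2    2    3
Edit distance = dp[3][4] = 3

3


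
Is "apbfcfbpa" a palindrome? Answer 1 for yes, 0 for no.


Input: apbfcfbpa
Reversed: apbfcfbpa
  Compare pos 0 ('a') with pos 8 ('a'): match
  Compare pos 1 ('p') with pos 7 ('p'): match
  Compare pos 2 ('b') with pos 6 ('b'): match
  Compare pos 3 ('f') with pos 5 ('f'): match
Result: palindrome

1


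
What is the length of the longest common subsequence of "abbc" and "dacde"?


LCS of "abbc" and "dacde"
DP table:
           d    a    c    d    e
      0    0    0    0    0    0
  a   0    0    1    1    1    1
  b   0    0    1    1    1    1
  b   0    0    1    1    1    1
  c   0    0    1    2    2    2
LCS length = dp[4][5] = 2

2


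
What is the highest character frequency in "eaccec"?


Input: eaccec
Character counts:
  'a': 1
  'c': 3
  'e': 2
Maximum frequency: 3

3


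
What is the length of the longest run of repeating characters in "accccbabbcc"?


Input: "accccbabbcc"
Scanning for longest run:
  Position 1 ('c'): new char, reset run to 1
  Position 2 ('c'): continues run of 'c', length=2
  Position 3 ('c'): continues run of 'c', length=3
  Position 4 ('c'): continues run of 'c', length=4
  Position 5 ('b'): new char, reset run to 1
  Position 6 ('a'): new char, reset run to 1
  Position 7 ('b'): new char, reset run to 1
  Position 8 ('b'): continues run of 'b', length=2
  Position 9 ('c'): new char, reset run to 1
  Position 10 ('c'): continues run of 'c', length=2
Longest run: 'c' with length 4

4


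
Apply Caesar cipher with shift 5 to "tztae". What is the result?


Caesar cipher: shift "tztae" by 5
  't' (pos 19) + 5 = pos 24 = 'y'
  'z' (pos 25) + 5 = pos 4 = 'e'
  't' (pos 19) + 5 = pos 24 = 'y'
  'a' (pos 0) + 5 = pos 5 = 'f'
  'e' (pos 4) + 5 = pos 9 = 'j'
Result: yeyfj

yeyfj


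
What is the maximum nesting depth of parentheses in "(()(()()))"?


Input: "(()(()()))"
Tracking depth:
  Position 0 '(': depth becomes 1
  Position 1 '(': depth becomes 2
  Position 2 ')': depth becomes 1
  Position 3 '(': depth becomes 2
  Position 4 '(': depth becomes 3
  Position 5 ')': depth becomes 2
  Position 6 '(': depth becomes 3
  Position 7 ')': depth becomes 2
  Position 8 ')': depth becomes 1
  Position 9 ')': depth becomes 0
Maximum depth reached: 3

3


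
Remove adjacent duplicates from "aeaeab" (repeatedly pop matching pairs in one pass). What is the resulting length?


Input: aeaeab
Stack-based adjacent duplicate removal:
  Read 'a': push. Stack: a
  Read 'e': push. Stack: ae
  Read 'a': push. Stack: aea
  Read 'e': push. Stack: aeae
  Read 'a': push. Stack: aeaea
  Read 'b': push. Stack: aeaeab
Final stack: "aeaeab" (length 6)

6


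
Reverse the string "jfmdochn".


Input: jfmdochn
Reading characters right to left:
  Position 7: 'n'
  Position 6: 'h'
  Position 5: 'c'
  Position 4: 'o'
  Position 3: 'd'
  Position 2: 'm'
  Position 1: 'f'
  Position 0: 'j'
Reversed: nhcodmfj

nhcodmfj


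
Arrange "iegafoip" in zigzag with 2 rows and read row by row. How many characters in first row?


Zigzag "iegafoip" into 2 rows:
Placing characters:
  'i' => row 0
  'e' => row 1
  'g' => row 0
  'a' => row 1
  'f' => row 0
  'o' => row 1
  'i' => row 0
  'p' => row 1
Rows:
  Row 0: "igfi"
  Row 1: "eaop"
First row length: 4

4


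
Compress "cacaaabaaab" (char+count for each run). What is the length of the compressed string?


Input: cacaaabaaab
Runs:
  'c' x 1 => "c1"
  'a' x 1 => "a1"
  'c' x 1 => "c1"
  'a' x 3 => "a3"
  'b' x 1 => "b1"
  'a' x 3 => "a3"
  'b' x 1 => "b1"
Compressed: "c1a1c1a3b1a3b1"
Compressed length: 14

14


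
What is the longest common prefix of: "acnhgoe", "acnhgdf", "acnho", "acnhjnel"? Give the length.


Words: acnhgoe, acnhgdf, acnho, acnhjnel
  Position 0: all 'a' => match
  Position 1: all 'c' => match
  Position 2: all 'n' => match
  Position 3: all 'h' => match
  Position 4: ('g', 'g', 'o', 'j') => mismatch, stop
LCP = "acnh" (length 4)

4


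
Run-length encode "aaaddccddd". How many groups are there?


Input: aaaddccddd
Scanning for consecutive runs:
  Group 1: 'a' x 3 (positions 0-2)
  Group 2: 'd' x 2 (positions 3-4)
  Group 3: 'c' x 2 (positions 5-6)
  Group 4: 'd' x 3 (positions 7-9)
Total groups: 4

4


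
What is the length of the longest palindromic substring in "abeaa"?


Input: "abeaa"
Checking substrings for palindromes:
  [3:5] "aa" (len 2) => palindrome
Longest palindromic substring: "aa" with length 2

2


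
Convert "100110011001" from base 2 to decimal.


Input: "100110011001" in base 2
Positional expansion:
  Digit '1' (value 1) x 2^11 = 2048
  Digit '0' (value 0) x 2^10 = 0
  Digit '0' (value 0) x 2^9 = 0
  Digit '1' (value 1) x 2^8 = 256
  Digit '1' (value 1) x 2^7 = 128
  Digit '0' (value 0) x 2^6 = 0
  Digit '0' (value 0) x 2^5 = 0
  Digit '1' (value 1) x 2^4 = 16
  Digit '1' (value 1) x 2^3 = 8
  Digit '0' (value 0) x 2^2 = 0
  Digit '0' (value 0) x 2^1 = 0
  Digit '1' (value 1) x 2^0 = 1
Sum = 2457

2457


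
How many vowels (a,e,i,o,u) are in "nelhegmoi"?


Input: nelhegmoi
Checking each character:
  'n' at position 0: consonant
  'e' at position 1: vowel (running total: 1)
  'l' at position 2: consonant
  'h' at position 3: consonant
  'e' at position 4: vowel (running total: 2)
  'g' at position 5: consonant
  'm' at position 6: consonant
  'o' at position 7: vowel (running total: 3)
  'i' at position 8: vowel (running total: 4)
Total vowels: 4

4


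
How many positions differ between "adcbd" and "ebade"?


Comparing "adcbd" and "ebade" position by position:
  Position 0: 'a' vs 'e' => DIFFER
  Position 1: 'd' vs 'b' => DIFFER
  Position 2: 'c' vs 'a' => DIFFER
  Position 3: 'b' vs 'd' => DIFFER
  Position 4: 'd' vs 'e' => DIFFER
Positions that differ: 5

5


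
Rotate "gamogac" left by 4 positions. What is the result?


Input: "gamogac", rotate left by 4
First 4 characters: "gamo"
Remaining characters: "gac"
Concatenate remaining + first: "gac" + "gamo" = "gacgamo"

gacgamo


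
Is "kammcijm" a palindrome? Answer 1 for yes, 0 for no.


Input: kammcijm
Reversed: mjicmmak
  Compare pos 0 ('k') with pos 7 ('m'): MISMATCH
  Compare pos 1 ('a') with pos 6 ('j'): MISMATCH
  Compare pos 2 ('m') with pos 5 ('i'): MISMATCH
  Compare pos 3 ('m') with pos 4 ('c'): MISMATCH
Result: not a palindrome

0


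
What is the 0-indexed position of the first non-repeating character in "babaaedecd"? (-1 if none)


Input: babaaedecd
Character frequencies:
  'a': 3
  'b': 2
  'c': 1
  'd': 2
  'e': 2
Scanning left to right for freq == 1:
  Position 0 ('b'): freq=2, skip
  Position 1 ('a'): freq=3, skip
  Position 2 ('b'): freq=2, skip
  Position 3 ('a'): freq=3, skip
  Position 4 ('a'): freq=3, skip
  Position 5 ('e'): freq=2, skip
  Position 6 ('d'): freq=2, skip
  Position 7 ('e'): freq=2, skip
  Position 8 ('c'): unique! => answer = 8

8


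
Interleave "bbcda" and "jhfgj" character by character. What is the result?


Interleaving "bbcda" and "jhfgj":
  Position 0: 'b' from first, 'j' from second => "bj"
  Position 1: 'b' from first, 'h' from second => "bh"
  Position 2: 'c' from first, 'f' from second => "cf"
  Position 3: 'd' from first, 'g' from second => "dg"
  Position 4: 'a' from first, 'j' from second => "aj"
Result: bjbhcfdgaj

bjbhcfdgaj


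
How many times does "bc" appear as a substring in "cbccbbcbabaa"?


Searching for "bc" in "cbccbbcbabaa"
Scanning each position:
  Position 0: "cb" => no
  Position 1: "bc" => MATCH
  Position 2: "cc" => no
  Position 3: "cb" => no
  Position 4: "bb" => no
  Position 5: "bc" => MATCH
  Position 6: "cb" => no
  Position 7: "ba" => no
  Position 8: "ab" => no
  Position 9: "ba" => no
  Position 10: "aa" => no
Total occurrences: 2

2


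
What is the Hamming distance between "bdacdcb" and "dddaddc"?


Comparing "bdacdcb" and "dddaddc" position by position:
  Position 0: 'b' vs 'd' => differ
  Position 1: 'd' vs 'd' => same
  Position 2: 'a' vs 'd' => differ
  Position 3: 'c' vs 'a' => differ
  Position 4: 'd' vs 'd' => same
  Position 5: 'c' vs 'd' => differ
  Position 6: 'b' vs 'c' => differ
Total differences (Hamming distance): 5

5


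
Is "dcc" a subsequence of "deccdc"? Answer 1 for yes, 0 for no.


Check if "dcc" is a subsequence of "deccdc"
Greedy scan:
  Position 0 ('d'): matches sub[0] = 'd'
  Position 1 ('e'): no match needed
  Position 2 ('c'): matches sub[1] = 'c'
  Position 3 ('c'): matches sub[2] = 'c'
  Position 4 ('d'): no match needed
  Position 5 ('c'): no match needed
All 3 characters matched => is a subsequence

1


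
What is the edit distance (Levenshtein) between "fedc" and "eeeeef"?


Computing edit distance: "fedc" -> "eeeeef"
DP table:
           e    e    e    e    e    f
      0    1    2    3    4    5    6
  f   1    1    2    3    4    5    5
  e   2    1    1    2    3    4    5
  d   3    2    2    2    3    4    5
  c   4    3    3    3    3    4    5
Edit distance = dp[4][6] = 5

5


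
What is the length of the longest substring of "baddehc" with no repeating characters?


Input: "baddehc"
Sliding window (track last position of each char):
  Position 0 ('b'): window [0,0] length 1 -- new best
  Position 1 ('a'): window [0,1] length 2 -- new best
  Position 2 ('d'): window [0,2] length 3 -- new best
  Position 3 ('d'): repeat (last at 2), move window start to 3
  Position 3 ('d'): window [3,3] length 1
  Position 4 ('e'): window [3,4] length 2
  Position 5 ('h'): window [3,5] length 3
  Position 6 ('c'): window [3,6] length 4 -- new best
Longest substring with no repeats: "dehc" with length 4

4


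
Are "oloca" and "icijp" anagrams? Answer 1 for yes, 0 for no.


Strings: "oloca", "icijp"
Sorted first:  acloo
Sorted second: ciijp
Differ at position 0: 'a' vs 'c' => not anagrams

0


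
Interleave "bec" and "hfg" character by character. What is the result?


Interleaving "bec" and "hfg":
  Position 0: 'b' from first, 'h' from second => "bh"
  Position 1: 'e' from first, 'f' from second => "ef"
  Position 2: 'c' from first, 'g' from second => "cg"
Result: bhefcg

bhefcg


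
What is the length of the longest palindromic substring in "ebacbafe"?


Input: "ebacbafe"
Checking substrings for palindromes:
  No multi-char palindromic substrings found
Longest palindromic substring: "e" with length 1

1


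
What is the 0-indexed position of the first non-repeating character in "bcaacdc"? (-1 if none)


Input: bcaacdc
Character frequencies:
  'a': 2
  'b': 1
  'c': 3
  'd': 1
Scanning left to right for freq == 1:
  Position 0 ('b'): unique! => answer = 0

0


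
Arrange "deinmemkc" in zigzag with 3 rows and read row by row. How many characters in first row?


Zigzag "deinmemkc" into 3 rows:
Placing characters:
  'd' => row 0
  'e' => row 1
  'i' => row 2
  'n' => row 1
  'm' => row 0
  'e' => row 1
  'm' => row 2
  'k' => row 1
  'c' => row 0
Rows:
  Row 0: "dmc"
  Row 1: "enek"
  Row 2: "im"
First row length: 3

3


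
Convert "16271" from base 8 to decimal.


Input: "16271" in base 8
Positional expansion:
  Digit '1' (value 1) x 8^4 = 4096
  Digit '6' (value 6) x 8^3 = 3072
  Digit '2' (value 2) x 8^2 = 128
  Digit '7' (value 7) x 8^1 = 56
  Digit '1' (value 1) x 8^0 = 1
Sum = 7353

7353


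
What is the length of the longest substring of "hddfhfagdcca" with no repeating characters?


Input: "hddfhfagdcca"
Sliding window (track last position of each char):
  Position 0 ('h'): window [0,0] length 1 -- new best
  Position 1 ('d'): window [0,1] length 2 -- new best
  Position 2 ('d'): repeat (last at 1), move window start to 2
  Position 2 ('d'): window [2,2] length 1
  Position 3 ('f'): window [2,3] length 2
  Position 4 ('h'): window [2,4] length 3 -- new best
  Position 5 ('f'): repeat (last at 3), move window start to 4
  Position 5 ('f'): window [4,5] length 2
  Position 6 ('a'): window [4,6] length 3
  Position 7 ('g'): window [4,7] length 4 -- new best
  Position 8 ('d'): window [4,8] length 5 -- new best
  Position 9 ('c'): window [4,9] length 6 -- new best
  Position 10 ('c'): repeat (last at 9), move window start to 10
  Position 10 ('c'): window [10,10] length 1
  Position 11 ('a'): window [10,11] length 2
Longest substring with no repeats: "hfagdc" with length 6

6


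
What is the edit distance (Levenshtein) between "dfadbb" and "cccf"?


Computing edit distance: "dfadbb" -> "cccf"
DP table:
           c    c    c    f
      0    1    2    3    4
  d   1    1    2    3    4
  f   2    2    2    3    3
  a   3    3    3    3    4
  d   4    4    4    4    4
  b   5    5    5    5    5
  b   6    6    6    6    6
Edit distance = dp[6][4] = 6

6


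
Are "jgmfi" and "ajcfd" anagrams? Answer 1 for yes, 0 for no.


Strings: "jgmfi", "ajcfd"
Sorted first:  fgijm
Sorted second: acdfj
Differ at position 0: 'f' vs 'a' => not anagrams

0


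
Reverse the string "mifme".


Input: mifme
Reading characters right to left:
  Position 4: 'e'
  Position 3: 'm'
  Position 2: 'f'
  Position 1: 'i'
  Position 0: 'm'
Reversed: emfim

emfim


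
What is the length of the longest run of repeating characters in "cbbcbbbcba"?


Input: "cbbcbbbcba"
Scanning for longest run:
  Position 1 ('b'): new char, reset run to 1
  Position 2 ('b'): continues run of 'b', length=2
  Position 3 ('c'): new char, reset run to 1
  Position 4 ('b'): new char, reset run to 1
  Position 5 ('b'): continues run of 'b', length=2
  Position 6 ('b'): continues run of 'b', length=3
  Position 7 ('c'): new char, reset run to 1
  Position 8 ('b'): new char, reset run to 1
  Position 9 ('a'): new char, reset run to 1
Longest run: 'b' with length 3

3


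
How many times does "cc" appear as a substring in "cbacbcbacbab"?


Searching for "cc" in "cbacbcbacbab"
Scanning each position:
  Position 0: "cb" => no
  Position 1: "ba" => no
  Position 2: "ac" => no
  Position 3: "cb" => no
  Position 4: "bc" => no
  Position 5: "cb" => no
  Position 6: "ba" => no
  Position 7: "ac" => no
  Position 8: "cb" => no
  Position 9: "ba" => no
  Position 10: "ab" => no
Total occurrences: 0

0


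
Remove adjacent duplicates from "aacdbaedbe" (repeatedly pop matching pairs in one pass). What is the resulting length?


Input: aacdbaedbe
Stack-based adjacent duplicate removal:
  Read 'a': push. Stack: a
  Read 'a': matches stack top 'a' => pop. Stack: (empty)
  Read 'c': push. Stack: c
  Read 'd': push. Stack: cd
  Read 'b': push. Stack: cdb
  Read 'a': push. Stack: cdba
  Read 'e': push. Stack: cdbae
  Read 'd': push. Stack: cdbaed
  Read 'b': push. Stack: cdbaedb
  Read 'e': push. Stack: cdbaedbe
Final stack: "cdbaedbe" (length 8)

8


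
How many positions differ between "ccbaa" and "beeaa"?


Comparing "ccbaa" and "beeaa" position by position:
  Position 0: 'c' vs 'b' => DIFFER
  Position 1: 'c' vs 'e' => DIFFER
  Position 2: 'b' vs 'e' => DIFFER
  Position 3: 'a' vs 'a' => same
  Position 4: 'a' vs 'a' => same
Positions that differ: 3

3


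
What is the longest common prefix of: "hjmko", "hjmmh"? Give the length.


Words: hjmko, hjmmh
  Position 0: all 'h' => match
  Position 1: all 'j' => match
  Position 2: all 'm' => match
  Position 3: ('k', 'm') => mismatch, stop
LCP = "hjm" (length 3)

3


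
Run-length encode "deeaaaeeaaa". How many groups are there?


Input: deeaaaeeaaa
Scanning for consecutive runs:
  Group 1: 'd' x 1 (positions 0-0)
  Group 2: 'e' x 2 (positions 1-2)
  Group 3: 'a' x 3 (positions 3-5)
  Group 4: 'e' x 2 (positions 6-7)
  Group 5: 'a' x 3 (positions 8-10)
Total groups: 5

5


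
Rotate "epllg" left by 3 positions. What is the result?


Input: "epllg", rotate left by 3
First 3 characters: "epl"
Remaining characters: "lg"
Concatenate remaining + first: "lg" + "epl" = "lgepl"

lgepl


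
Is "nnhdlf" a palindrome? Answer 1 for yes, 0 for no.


Input: nnhdlf
Reversed: fldhnn
  Compare pos 0 ('n') with pos 5 ('f'): MISMATCH
  Compare pos 1 ('n') with pos 4 ('l'): MISMATCH
  Compare pos 2 ('h') with pos 3 ('d'): MISMATCH
Result: not a palindrome

0


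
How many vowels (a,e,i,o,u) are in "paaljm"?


Input: paaljm
Checking each character:
  'p' at position 0: consonant
  'a' at position 1: vowel (running total: 1)
  'a' at position 2: vowel (running total: 2)
  'l' at position 3: consonant
  'j' at position 4: consonant
  'm' at position 5: consonant
Total vowels: 2

2


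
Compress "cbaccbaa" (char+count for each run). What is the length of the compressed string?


Input: cbaccbaa
Runs:
  'c' x 1 => "c1"
  'b' x 1 => "b1"
  'a' x 1 => "a1"
  'c' x 2 => "c2"
  'b' x 1 => "b1"
  'a' x 2 => "a2"
Compressed: "c1b1a1c2b1a2"
Compressed length: 12

12


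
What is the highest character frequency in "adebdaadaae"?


Input: adebdaadaae
Character counts:
  'a': 5
  'b': 1
  'd': 3
  'e': 2
Maximum frequency: 5

5


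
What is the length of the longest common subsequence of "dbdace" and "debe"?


LCS of "dbdace" and "debe"
DP table:
           d    e    b    e
      0    0    0    0    0
  d   0    1    1    1    1
  b   0    1    1    2    2
  d   0    1    1    2    2
  a   0    1    1    2    2
  c   0    1    1    2    2
  e   0    1    2    2    3
LCS length = dp[6][4] = 3

3


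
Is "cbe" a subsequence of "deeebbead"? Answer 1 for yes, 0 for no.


Check if "cbe" is a subsequence of "deeebbead"
Greedy scan:
  Position 0 ('d'): no match needed
  Position 1 ('e'): no match needed
  Position 2 ('e'): no match needed
  Position 3 ('e'): no match needed
  Position 4 ('b'): no match needed
  Position 5 ('b'): no match needed
  Position 6 ('e'): no match needed
  Position 7 ('a'): no match needed
  Position 8 ('d'): no match needed
Only matched 0/3 characters => not a subsequence

0


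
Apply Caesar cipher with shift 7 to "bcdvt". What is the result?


Caesar cipher: shift "bcdvt" by 7
  'b' (pos 1) + 7 = pos 8 = 'i'
  'c' (pos 2) + 7 = pos 9 = 'j'
  'd' (pos 3) + 7 = pos 10 = 'k'
  'v' (pos 21) + 7 = pos 2 = 'c'
  't' (pos 19) + 7 = pos 0 = 'a'
Result: ijkca

ijkca


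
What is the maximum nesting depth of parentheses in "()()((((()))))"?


Input: "()()((((()))))"
Tracking depth:
  Position 0 '(': depth becomes 1
  Position 1 ')': depth becomes 0
  Position 2 '(': depth becomes 1
  Position 3 ')': depth becomes 0
  Position 4 '(': depth becomes 1
  Position 5 '(': depth becomes 2
  Position 6 '(': depth becomes 3
  Position 7 '(': depth becomes 4
  Position 8 '(': depth becomes 5
  Position 9 ')': depth becomes 4
  Position 10 ')': depth becomes 3
  Position 11 ')': depth becomes 2
  Position 12 ')': depth becomes 1
  Position 13 ')': depth becomes 0
Maximum depth reached: 5

5


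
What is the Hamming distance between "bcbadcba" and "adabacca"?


Comparing "bcbadcba" and "adabacca" position by position:
  Position 0: 'b' vs 'a' => differ
  Position 1: 'c' vs 'd' => differ
  Position 2: 'b' vs 'a' => differ
  Position 3: 'a' vs 'b' => differ
  Position 4: 'd' vs 'a' => differ
  Position 5: 'c' vs 'c' => same
  Position 6: 'b' vs 'c' => differ
  Position 7: 'a' vs 'a' => same
Total differences (Hamming distance): 6

6


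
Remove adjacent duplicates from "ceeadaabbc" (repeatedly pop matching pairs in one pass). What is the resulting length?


Input: ceeadaabbc
Stack-based adjacent duplicate removal:
  Read 'c': push. Stack: c
  Read 'e': push. Stack: ce
  Read 'e': matches stack top 'e' => pop. Stack: c
  Read 'a': push. Stack: ca
  Read 'd': push. Stack: cad
  Read 'a': push. Stack: cada
  Read 'a': matches stack top 'a' => pop. Stack: cad
  Read 'b': push. Stack: cadb
  Read 'b': matches stack top 'b' => pop. Stack: cad
  Read 'c': push. Stack: cadc
Final stack: "cadc" (length 4)

4


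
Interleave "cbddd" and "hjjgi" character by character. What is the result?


Interleaving "cbddd" and "hjjgi":
  Position 0: 'c' from first, 'h' from second => "ch"
  Position 1: 'b' from first, 'j' from second => "bj"
  Position 2: 'd' from first, 'j' from second => "dj"
  Position 3: 'd' from first, 'g' from second => "dg"
  Position 4: 'd' from first, 'i' from second => "di"
Result: chbjdjdgdi

chbjdjdgdi


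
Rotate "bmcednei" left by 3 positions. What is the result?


Input: "bmcednei", rotate left by 3
First 3 characters: "bmc"
Remaining characters: "ednei"
Concatenate remaining + first: "ednei" + "bmc" = "edneibmc"

edneibmc


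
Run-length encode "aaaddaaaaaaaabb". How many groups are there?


Input: aaaddaaaaaaaabb
Scanning for consecutive runs:
  Group 1: 'a' x 3 (positions 0-2)
  Group 2: 'd' x 2 (positions 3-4)
  Group 3: 'a' x 8 (positions 5-12)
  Group 4: 'b' x 2 (positions 13-14)
Total groups: 4

4


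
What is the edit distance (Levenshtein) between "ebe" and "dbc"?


Computing edit distance: "ebe" -> "dbc"
DP table:
           d    b    c
      0    1    2    3
  e   1    1    2    3
  b   2    2    1    2
  e   3    3    2    2
Edit distance = dp[3][3] = 2

2
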